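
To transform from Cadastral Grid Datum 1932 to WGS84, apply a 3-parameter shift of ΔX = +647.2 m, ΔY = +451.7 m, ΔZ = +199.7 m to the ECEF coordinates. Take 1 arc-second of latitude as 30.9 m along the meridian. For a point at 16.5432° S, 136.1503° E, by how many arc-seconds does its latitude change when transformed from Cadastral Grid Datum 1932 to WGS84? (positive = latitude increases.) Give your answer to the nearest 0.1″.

Δφ = 4.8″

sin φ = -0.284738, cos φ = 0.958605, sin λ = 0.692769, cos λ = -0.721160.
North component: ΔN = −sin φ cos λ·ΔX − sin φ sin λ·ΔY + cos φ·ΔZ = −(-0.284738)(-0.721160)(647.2) − (-0.284738)(0.692769)(451.7) + (0.958605)(199.7) = 147.64 m.
1° of latitude spans 3600 × 30.90 = 111240 m, so Δφ = 147.64 / 111240 × 3600 = 4.778″.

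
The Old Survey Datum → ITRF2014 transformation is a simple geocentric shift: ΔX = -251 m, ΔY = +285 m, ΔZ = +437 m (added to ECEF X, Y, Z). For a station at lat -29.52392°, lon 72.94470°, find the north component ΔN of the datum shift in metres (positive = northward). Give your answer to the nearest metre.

At φ = -29.52392°, λ = 72.94470°: sin φ = -0.492787, cos φ = 0.870150, sin λ = 0.956022, cos λ = 0.293295.
ΔN = −sin φ cos λ·ΔX − sin φ sin λ·ΔY + cos φ·ΔZ = −(-0.492787)(0.293295)(-251) − (-0.492787)(0.956022)(285) + (0.870150)(437) = 478.25 m.

ΔN = 478 m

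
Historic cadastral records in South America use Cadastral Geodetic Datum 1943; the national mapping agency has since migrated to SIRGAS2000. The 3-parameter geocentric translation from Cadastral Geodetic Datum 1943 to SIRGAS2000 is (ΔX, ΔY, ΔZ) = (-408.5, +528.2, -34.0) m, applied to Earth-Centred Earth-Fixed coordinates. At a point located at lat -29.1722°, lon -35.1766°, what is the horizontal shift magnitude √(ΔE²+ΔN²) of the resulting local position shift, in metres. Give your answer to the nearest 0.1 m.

393.3 m

The local east axis at (φ, λ) is (−sin λ, cos λ, 0), so ΔE = −sin(-35.1766°)·(-408.5) + cos(-35.1766°)·528.2 = 196.40 m.
The local north axis is (−sin φ cos λ, −sin φ sin λ, cos φ), giving ΔN = -162.755 − 148.324 − 29.687 = -340.77 m.
Horizontal magnitude = √(ΔE² + ΔN²) = √(196.40² + (-340.77)²) = 393.31 m.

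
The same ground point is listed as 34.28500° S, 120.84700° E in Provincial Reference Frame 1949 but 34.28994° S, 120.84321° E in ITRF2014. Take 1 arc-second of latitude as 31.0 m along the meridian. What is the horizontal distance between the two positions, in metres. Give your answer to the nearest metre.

Δφ = -34.28994° − -34.28500° = -0.00494°; Δλ = 120.84321° − 120.84700° = -0.00379°.
1° of latitude = 3600 × 31.00 = 111600 m.
ΔN = Δφ × 111600 = -551.3 m; ΔE = Δλ × 111600 × cos(-34.28500°) = -0.00379 × 111600 × 0.826246 = -349.5 m.
Distance = √(ΔE² + ΔN²) = √((-349.5)² + (-551.3)²) = 652.7 m.

653 m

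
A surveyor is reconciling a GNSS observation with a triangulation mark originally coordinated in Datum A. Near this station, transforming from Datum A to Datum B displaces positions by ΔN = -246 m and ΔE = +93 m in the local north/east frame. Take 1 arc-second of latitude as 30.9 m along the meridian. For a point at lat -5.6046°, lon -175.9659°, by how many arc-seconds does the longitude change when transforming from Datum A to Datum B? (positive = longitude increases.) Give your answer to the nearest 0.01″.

At latitude -5.6046°, cos φ = 0.995220.
1″ of longitude at this latitude = 30.90 × cos φ = 30.7523 m, so Δλ = 93.0 / 30.7523 = 3.024″.

Δλ = 3.02″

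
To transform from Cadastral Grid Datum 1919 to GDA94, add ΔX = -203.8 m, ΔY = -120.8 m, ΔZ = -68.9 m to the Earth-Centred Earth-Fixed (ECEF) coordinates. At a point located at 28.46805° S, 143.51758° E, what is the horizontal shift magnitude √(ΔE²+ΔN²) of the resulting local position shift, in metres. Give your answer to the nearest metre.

219 m

The local east axis at (φ, λ) is (−sin λ, cos λ, 0), so ΔE = −sin(143.51758°)·(-203.8) + cos(143.51758°)·(-120.8) = 218.30 m.
The local north axis is (−sin φ cos λ, −sin φ sin λ, cos φ), giving ΔN = 78.108 − 34.237 − 60.569 = -16.70 m.
Horizontal magnitude = √(ΔE² + ΔN²) = √(218.30² + (-16.70)²) = 218.94 m.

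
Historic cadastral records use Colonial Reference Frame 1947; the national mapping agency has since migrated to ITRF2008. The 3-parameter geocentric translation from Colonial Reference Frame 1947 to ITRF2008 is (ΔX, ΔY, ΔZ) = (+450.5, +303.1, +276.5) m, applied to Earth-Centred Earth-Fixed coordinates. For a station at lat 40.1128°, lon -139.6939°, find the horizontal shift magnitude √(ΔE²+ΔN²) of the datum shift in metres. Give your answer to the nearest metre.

At φ = 40.1128°, λ = -139.6939°: sin φ = 0.644294, cos φ = 0.764777, sin λ = -0.646871, cos λ = -0.762599.
ΔE = −sin λ·ΔX + cos λ·ΔY = −(-0.646871)·(450.5) + (-0.762599)·(303.1) = 60.27 m.
ΔN = −sin φ cos λ·ΔX − sin φ sin λ·ΔY + cos φ·ΔZ = −(0.644294)(-0.762599)(450.5) − (0.644294)(-0.646871)(303.1) + (0.764777)(276.5) = 559.13 m.
Horizontal magnitude = √(ΔE² + ΔN²) = √(60.27² + 559.13²) = 562.37 m.

562 m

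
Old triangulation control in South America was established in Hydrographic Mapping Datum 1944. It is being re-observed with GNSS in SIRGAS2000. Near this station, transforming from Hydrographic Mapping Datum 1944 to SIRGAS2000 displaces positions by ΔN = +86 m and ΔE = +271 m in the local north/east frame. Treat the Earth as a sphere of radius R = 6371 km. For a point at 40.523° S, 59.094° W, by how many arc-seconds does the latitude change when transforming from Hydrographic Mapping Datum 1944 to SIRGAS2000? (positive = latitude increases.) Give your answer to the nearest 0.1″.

On a sphere of radius R, 1 rad of latitude = R, so Δφ = ΔN / R = 86.0 / 6371000 = 1.3499e-05 rad = 2.784″.

Δφ = 2.8″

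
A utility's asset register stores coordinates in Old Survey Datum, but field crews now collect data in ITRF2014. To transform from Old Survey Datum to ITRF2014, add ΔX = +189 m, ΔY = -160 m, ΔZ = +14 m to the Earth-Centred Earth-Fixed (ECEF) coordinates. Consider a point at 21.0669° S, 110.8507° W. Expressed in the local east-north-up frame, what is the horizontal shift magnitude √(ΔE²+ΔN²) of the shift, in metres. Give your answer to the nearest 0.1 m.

At φ = -21.0669°, λ = -110.8507°: sin φ = -0.359458, cos φ = 0.933161, sin λ = -0.934511, cos λ = -0.355934.
ΔE = −sin λ·ΔX + cos λ·ΔY = −(-0.934511)·(189) + (-0.355934)·(-160) = 233.57 m.
ΔN = −sin φ cos λ·ΔX − sin φ sin λ·ΔY + cos φ·ΔZ = −(-0.359458)(-0.355934)(189) − (-0.359458)(-0.934511)(-160) + (0.933161)(14) = 42.63 m.
Horizontal magnitude = √(ΔE² + ΔN²) = √(233.57² + 42.63²) = 237.43 m.

237.4 m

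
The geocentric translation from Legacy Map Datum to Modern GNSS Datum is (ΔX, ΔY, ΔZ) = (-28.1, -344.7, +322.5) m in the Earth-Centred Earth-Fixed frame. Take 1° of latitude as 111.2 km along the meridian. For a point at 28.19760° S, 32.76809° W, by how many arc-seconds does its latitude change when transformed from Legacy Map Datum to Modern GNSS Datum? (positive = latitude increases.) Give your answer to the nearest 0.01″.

Δφ = 11.69″

sin φ = -0.472514, cos φ = 0.881323, sin λ = -0.541240, cos λ = 0.840868.
North component: ΔN = −sin φ cos λ·ΔX − sin φ sin λ·ΔY + cos φ·ΔZ = −(-0.472514)(0.840868)(-28.1) − (-0.472514)(-0.541240)(-344.7) + (0.881323)(322.5) = 361.22 m.
1° of latitude spans 111200 m, so Δφ = 361.22 / 111200 × 3600 = 11.694″.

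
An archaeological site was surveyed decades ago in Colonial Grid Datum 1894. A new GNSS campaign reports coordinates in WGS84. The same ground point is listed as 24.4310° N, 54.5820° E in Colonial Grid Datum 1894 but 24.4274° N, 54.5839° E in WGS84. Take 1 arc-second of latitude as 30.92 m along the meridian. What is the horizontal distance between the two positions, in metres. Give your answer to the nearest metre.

Δφ = 24.4274° − 24.4310° = -0.0036°; Δλ = 54.5839° − 54.5820° = +0.0019°.
1° of latitude = 3600 × 30.92 = 111312 m.
ΔN = Δφ × 111312 = -400.7 m; ΔE = Δλ × 111312 × cos(24.4310°) = +0.0019 × 111312 × 0.910460 = 192.6 m.
Distance = √(ΔE² + ΔN²) = √(192.6² + (-400.7)²) = 444.6 m.

445 m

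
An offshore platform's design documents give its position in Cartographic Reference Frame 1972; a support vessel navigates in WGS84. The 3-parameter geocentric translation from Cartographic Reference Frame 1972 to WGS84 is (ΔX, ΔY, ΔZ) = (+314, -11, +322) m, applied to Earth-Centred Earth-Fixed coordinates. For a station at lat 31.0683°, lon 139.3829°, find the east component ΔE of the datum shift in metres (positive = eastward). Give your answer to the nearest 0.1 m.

ΔE = -196.1 m

The local east axis at (φ, λ) is (−sin λ, cos λ, 0), so ΔE = −sin(139.3829°)·314 + cos(139.3829°)·(-11) = -196.06 m.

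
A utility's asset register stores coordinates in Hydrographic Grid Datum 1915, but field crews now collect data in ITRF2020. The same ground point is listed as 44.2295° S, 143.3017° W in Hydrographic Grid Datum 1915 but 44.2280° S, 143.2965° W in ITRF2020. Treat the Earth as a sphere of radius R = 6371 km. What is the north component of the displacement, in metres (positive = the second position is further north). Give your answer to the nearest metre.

ΔN = 167 m

Δφ = -44.2280° − -44.2295° = +0.0015°; Δλ = -143.2965° − -143.3017° = +0.0052°.
1° along a meridian = πR/180 = 111195 m.
ΔN = Δφ × 111195 = 166.8 m; ΔE = Δλ × 111195 × cos(-44.2295°) = +0.0052 × 111195 × 0.716552 = 414.3 m.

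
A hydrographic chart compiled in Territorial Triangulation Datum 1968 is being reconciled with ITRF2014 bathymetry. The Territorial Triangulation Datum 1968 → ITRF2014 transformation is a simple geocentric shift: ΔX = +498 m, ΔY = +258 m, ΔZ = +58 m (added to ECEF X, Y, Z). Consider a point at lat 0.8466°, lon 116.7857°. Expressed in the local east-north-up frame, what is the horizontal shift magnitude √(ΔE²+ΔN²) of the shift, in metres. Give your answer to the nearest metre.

564 m

The local east axis at (φ, λ) is (−sin λ, cos λ, 0), so ΔE = −sin(116.7857°)·498 + cos(116.7857°)·258 = -560.83 m.
The local north axis is (−sin φ cos λ, −sin φ sin λ, cos φ), giving ΔN = 3.316 − 3.403 + 57.994 = 57.91 m.
Horizontal magnitude = √(ΔE² + ΔN²) = √((-560.83)² + 57.91²) = 563.81 m.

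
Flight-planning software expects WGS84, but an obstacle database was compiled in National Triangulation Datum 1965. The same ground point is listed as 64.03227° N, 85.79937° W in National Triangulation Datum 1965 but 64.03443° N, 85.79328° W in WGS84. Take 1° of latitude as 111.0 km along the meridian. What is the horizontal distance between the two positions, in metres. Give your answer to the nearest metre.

381 m

Δφ = 64.03443° − 64.03227° = +0.00216°; Δλ = -85.79328° − -85.79937° = +0.00609°.
ΔN = Δφ × 111000 = 239.8 m; ΔE = Δλ × 111000 × cos(64.03227°) = +0.00609 × 111000 × 0.437865 = 296.0 m.
Distance = √(ΔE² + ΔN²) = √(296.0² + 239.8²) = 380.9 m.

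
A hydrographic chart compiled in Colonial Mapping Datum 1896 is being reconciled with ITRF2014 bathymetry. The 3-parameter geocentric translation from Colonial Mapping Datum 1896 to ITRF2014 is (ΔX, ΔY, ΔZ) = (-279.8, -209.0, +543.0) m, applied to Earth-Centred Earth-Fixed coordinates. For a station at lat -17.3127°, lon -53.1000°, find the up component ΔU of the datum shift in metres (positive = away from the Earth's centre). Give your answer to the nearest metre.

At φ = -17.3127°, λ = -53.1000°: sin φ = -0.297586, cos φ = 0.954695, sin λ = -0.799685, cos λ = 0.600420.
ΔU = cos φ cos λ·ΔX + cos φ sin λ·ΔY + sin φ·ΔZ = (0.954695)(0.600420)(-279.8) + (0.954695)(-0.799685)(-209.0) + (-0.297586)(543.0) = -162.41 m.

ΔU = -162 m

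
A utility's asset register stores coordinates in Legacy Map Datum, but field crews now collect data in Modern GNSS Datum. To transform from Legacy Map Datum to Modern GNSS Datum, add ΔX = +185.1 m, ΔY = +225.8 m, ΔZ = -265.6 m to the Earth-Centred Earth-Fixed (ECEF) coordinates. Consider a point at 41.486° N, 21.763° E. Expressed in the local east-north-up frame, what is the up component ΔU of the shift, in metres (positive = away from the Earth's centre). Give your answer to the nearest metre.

At φ = 41.486°, λ = 21.763°: sin φ = 0.662437, cos φ = 0.749118, sin λ = 0.370768, cos λ = 0.928725.
ΔU = cos φ cos λ·ΔX + cos φ sin λ·ΔY + sin φ·ΔZ = (0.749118)(0.928725)(185.1) + (0.749118)(0.370768)(225.8) + (0.662437)(-265.6) = 15.55 m.

ΔU = 16 m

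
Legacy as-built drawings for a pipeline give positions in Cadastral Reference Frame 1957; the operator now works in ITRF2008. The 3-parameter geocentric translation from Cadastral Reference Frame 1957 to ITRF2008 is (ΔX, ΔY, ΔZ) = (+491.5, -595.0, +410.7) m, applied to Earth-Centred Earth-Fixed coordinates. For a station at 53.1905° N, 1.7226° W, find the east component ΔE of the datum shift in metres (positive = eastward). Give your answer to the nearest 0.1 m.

ΔE = -580.0 m

At φ = 53.1905°, λ = -1.7226°: sin φ = 0.800632, cos φ = 0.599156, sin λ = -0.030061, cos λ = 0.999548.
ΔE = −sin λ·ΔX + cos λ·ΔY = −(-0.030061)·(491.5) + (0.999548)·(-595.0) = -579.96 m.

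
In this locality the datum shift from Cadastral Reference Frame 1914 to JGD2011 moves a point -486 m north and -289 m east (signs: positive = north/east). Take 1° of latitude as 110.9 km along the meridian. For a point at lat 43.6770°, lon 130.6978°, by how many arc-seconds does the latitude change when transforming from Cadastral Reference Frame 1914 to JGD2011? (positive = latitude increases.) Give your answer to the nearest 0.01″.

Δφ = -15.78″

1° of latitude = 110.9 km, so Δφ = -486.0 / 110900 = -0.0043823° = -15.776″.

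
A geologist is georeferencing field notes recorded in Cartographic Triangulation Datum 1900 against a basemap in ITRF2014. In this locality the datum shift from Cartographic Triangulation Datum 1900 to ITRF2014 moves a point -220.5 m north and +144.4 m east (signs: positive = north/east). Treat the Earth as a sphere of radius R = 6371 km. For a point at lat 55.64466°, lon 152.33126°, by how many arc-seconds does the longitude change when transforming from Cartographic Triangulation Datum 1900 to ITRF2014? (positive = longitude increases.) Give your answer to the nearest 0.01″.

Δλ = 8.28″

At latitude 55.64466°, cos φ = 0.564324.
One radian of longitude at latitude φ spans R cos φ, so Δλ = ΔE / (R cos φ) = 144.4 / (6371000 × 0.564324) = 4.0163e-05 rad = 8.284″.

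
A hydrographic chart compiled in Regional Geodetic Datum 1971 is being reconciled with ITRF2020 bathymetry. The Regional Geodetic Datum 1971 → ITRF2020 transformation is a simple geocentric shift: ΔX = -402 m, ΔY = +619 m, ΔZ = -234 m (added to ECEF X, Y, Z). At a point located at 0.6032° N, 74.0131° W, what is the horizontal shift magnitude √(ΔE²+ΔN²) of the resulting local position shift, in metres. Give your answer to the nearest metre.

313 m

At φ = 0.6032°, λ = -74.0131°: sin φ = 0.010528, cos φ = 0.999945, sin λ = -0.961325, cos λ = 0.275418.
ΔE = −sin λ·ΔX + cos λ·ΔY = −(-0.961325)·(-402) + (0.275418)·(619) = -215.97 m.
ΔN = −sin φ cos λ·ΔX − sin φ sin λ·ΔY + cos φ·ΔZ = −(0.010528)(0.275418)(-402) − (0.010528)(-0.961325)(619) + (0.999945)(-234) = -226.56 m.
Horizontal magnitude = √(ΔE² + ΔN²) = √((-215.97)² + (-226.56)²) = 313.00 m.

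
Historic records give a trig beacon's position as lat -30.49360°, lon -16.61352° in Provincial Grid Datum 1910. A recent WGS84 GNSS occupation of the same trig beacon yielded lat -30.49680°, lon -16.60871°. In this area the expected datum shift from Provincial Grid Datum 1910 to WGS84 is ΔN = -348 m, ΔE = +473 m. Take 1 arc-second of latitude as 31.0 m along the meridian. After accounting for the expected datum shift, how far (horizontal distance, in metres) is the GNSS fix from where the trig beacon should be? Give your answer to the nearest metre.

14 m

Observed coordinate differences: Δφ = -0.00320°, Δλ = +0.00481°.
Converting to metres (1° lat = 111600 m, cos φ = 0.861686): observed ΔN = -357.1 m, observed ΔE = 462.5 m.
Subtracting the expected shift leaves a residual of -357.1 − (-348) = -9.1 m north and 462.5 − (473) = -10.5 m east.
Residual distance = √((-9.1)² + (-10.5)²) = 13.9 m.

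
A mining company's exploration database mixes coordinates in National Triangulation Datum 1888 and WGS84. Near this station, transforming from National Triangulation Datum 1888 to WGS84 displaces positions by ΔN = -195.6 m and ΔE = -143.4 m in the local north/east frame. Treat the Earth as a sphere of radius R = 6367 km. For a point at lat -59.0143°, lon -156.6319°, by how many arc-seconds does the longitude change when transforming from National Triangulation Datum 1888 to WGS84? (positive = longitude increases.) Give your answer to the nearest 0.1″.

Δλ = -9.0″

At latitude -59.0143°, cos φ = 0.514824.
One radian of longitude at latitude φ spans R cos φ, so Δλ = ΔE / (R cos φ) = -143.4 / (6367000 × 0.514824) = -4.3748e-05 rad = -9.024″.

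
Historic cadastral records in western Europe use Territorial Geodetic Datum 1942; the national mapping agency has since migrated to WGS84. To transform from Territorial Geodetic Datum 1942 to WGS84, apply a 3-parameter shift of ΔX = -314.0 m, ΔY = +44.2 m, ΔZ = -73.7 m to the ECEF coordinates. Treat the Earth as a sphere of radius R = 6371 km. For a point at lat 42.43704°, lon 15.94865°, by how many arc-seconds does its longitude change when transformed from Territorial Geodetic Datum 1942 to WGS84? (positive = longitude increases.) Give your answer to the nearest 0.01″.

sin φ = 0.674780, cos φ = 0.738019, sin λ = 0.274776, cos λ = 0.961508.
East component: ΔE = −sin λ·ΔX + cos λ·ΔY = −(0.274776)(-314.0) + (0.961508)(44.2) = 128.78 m.
1° of latitude spans πR/180 = 111195 m; at latitude φ, 1° of longitude spans that × cos φ = 82064.0 m, so Δλ = 128.78 / 82064.0 × 3600 = 5.649″.

Δλ = 5.65″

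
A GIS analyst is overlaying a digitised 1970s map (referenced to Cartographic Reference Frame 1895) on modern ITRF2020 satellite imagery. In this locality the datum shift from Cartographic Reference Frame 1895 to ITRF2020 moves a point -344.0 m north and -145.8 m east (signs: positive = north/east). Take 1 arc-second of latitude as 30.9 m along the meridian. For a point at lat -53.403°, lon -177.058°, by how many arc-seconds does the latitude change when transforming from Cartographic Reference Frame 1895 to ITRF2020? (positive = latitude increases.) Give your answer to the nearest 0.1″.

Δφ = -11.1″

1″ of latitude = 30.90 m, so Δφ = -344.0 / 30.90 = -11.133″.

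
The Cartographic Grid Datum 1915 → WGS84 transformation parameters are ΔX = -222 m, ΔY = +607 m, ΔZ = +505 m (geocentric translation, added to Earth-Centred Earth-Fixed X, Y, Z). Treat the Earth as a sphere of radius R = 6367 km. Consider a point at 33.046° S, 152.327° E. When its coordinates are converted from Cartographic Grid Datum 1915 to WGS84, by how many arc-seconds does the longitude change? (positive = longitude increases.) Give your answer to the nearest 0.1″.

Δλ = -16.8″

sin φ = -0.545312, cos φ = 0.838233, sin λ = 0.464425, cos λ = -0.885613.
East component: ΔE = −sin λ·ΔX + cos λ·ΔY = −(0.464425)(-222) + (-0.885613)(607) = -434.46 m.
1° of latitude spans πR/180 = 111125 m; at latitude φ, 1° of longitude spans that × cos φ = 93148.7 m, so Δλ = -434.46 / 93148.7 × 3600 = -16.791″.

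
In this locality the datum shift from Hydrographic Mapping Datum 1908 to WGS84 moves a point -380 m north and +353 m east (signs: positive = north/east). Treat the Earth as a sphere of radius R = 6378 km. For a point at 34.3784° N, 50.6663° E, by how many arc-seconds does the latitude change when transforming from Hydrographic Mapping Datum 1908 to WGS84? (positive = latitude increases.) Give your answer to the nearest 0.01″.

Δφ = -12.29″

On a sphere of radius R, 1 rad of latitude = R, so Δφ = ΔN / R = -380.0 / 6378000 = -5.9580e-05 rad = -12.289″.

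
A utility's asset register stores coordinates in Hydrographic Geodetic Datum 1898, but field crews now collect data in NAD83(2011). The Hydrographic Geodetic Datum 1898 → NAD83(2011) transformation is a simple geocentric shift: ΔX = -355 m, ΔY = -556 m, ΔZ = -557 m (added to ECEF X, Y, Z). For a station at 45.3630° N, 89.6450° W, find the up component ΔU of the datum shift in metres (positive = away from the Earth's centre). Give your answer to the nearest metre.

At φ = 45.3630°, λ = -89.6450°: sin φ = 0.711572, cos φ = 0.702613, sin λ = -0.999981, cos λ = 0.006196.
ΔU = cos φ cos λ·ΔX + cos φ sin λ·ΔY + sin φ·ΔZ = (0.702613)(0.006196)(-355) + (0.702613)(-0.999981)(-556) + (0.711572)(-557) = -7.25 m.

ΔU = -7 m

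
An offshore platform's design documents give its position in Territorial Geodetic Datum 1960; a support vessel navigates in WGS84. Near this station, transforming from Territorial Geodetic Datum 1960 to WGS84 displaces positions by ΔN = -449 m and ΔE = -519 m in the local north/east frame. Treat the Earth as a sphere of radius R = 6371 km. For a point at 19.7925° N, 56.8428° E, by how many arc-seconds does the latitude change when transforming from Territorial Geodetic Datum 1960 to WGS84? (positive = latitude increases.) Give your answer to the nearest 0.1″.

On a sphere of radius R, 1 rad of latitude = R, so Δφ = ΔN / R = -449.0 / 6371000 = -7.0476e-05 rad = -14.537″.

Δφ = -14.5″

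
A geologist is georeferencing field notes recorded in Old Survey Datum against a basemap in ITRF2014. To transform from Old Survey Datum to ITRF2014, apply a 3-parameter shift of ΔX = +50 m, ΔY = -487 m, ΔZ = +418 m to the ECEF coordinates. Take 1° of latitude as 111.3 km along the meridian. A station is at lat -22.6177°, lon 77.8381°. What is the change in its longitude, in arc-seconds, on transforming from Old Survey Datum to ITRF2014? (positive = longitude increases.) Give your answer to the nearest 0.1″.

sin φ = -0.384581, cos φ = 0.923091, sin λ = 0.977556, cos λ = 0.210675.
East component: ΔE = −sin λ·ΔX + cos λ·ΔY = −(0.977556)(50) + (0.210675)(-487) = -151.48 m.
1° of latitude spans 111300 m; at latitude φ, 1° of longitude spans that × cos φ = 102740.1 m, so Δλ = -151.48 / 102740.1 × 3600 = -5.308″.

Δλ = -5.3″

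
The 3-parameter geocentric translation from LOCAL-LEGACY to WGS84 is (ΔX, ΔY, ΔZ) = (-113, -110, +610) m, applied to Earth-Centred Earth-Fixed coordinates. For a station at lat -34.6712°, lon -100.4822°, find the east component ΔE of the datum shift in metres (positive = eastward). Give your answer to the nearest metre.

ΔE = -91 m

The local east axis at (φ, λ) is (−sin λ, cos λ, 0), so ΔE = −sin(-100.4822°)·(-113) + cos(-100.4822°)·(-110) = -91.10 m.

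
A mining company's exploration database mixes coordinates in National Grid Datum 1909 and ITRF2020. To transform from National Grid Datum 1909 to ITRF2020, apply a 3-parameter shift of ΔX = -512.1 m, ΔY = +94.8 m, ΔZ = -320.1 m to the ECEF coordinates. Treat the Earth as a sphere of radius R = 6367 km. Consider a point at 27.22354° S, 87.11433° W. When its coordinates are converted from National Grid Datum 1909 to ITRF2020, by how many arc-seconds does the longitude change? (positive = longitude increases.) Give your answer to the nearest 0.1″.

Δλ = -18.5″

sin φ = -0.457463, cos φ = 0.889228, sin λ = -0.998732, cos λ = 0.050343.
East component: ΔE = −sin λ·ΔX + cos λ·ΔY = −(-0.998732)(-512.1) + (0.050343)(94.8) = -506.68 m.
1° of latitude spans πR/180 = 111125 m; at latitude φ, 1° of longitude spans that × cos φ = 98815.6 m, so Δλ = -506.68 / 98815.6 × 3600 = -18.459″.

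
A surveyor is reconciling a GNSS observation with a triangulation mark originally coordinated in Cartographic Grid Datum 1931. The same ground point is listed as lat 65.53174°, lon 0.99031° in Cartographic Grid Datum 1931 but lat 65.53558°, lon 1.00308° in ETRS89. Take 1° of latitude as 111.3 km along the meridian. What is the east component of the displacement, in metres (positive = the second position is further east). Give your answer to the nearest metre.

ΔE = 589 m

Δφ = 65.53558° − 65.53174° = +0.00384°; Δλ = 1.00308° − 0.99031° = +0.01277°.
ΔN = Δφ × 111300 = 427.4 m; ΔE = Δλ × 111300 × cos(65.53174°) = +0.01277 × 111300 × 0.414189 = 588.7 m.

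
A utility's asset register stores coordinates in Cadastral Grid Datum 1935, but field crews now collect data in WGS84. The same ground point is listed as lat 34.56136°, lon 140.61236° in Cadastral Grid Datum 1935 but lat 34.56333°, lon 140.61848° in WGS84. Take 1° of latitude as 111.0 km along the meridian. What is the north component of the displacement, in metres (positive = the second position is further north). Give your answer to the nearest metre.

ΔN = 219 m

Δφ = 34.56333° − 34.56136° = +0.00197°; Δλ = 140.61848° − 140.61236° = +0.00612°.
ΔN = Δφ × 111000 = 218.7 m; ΔE = Δλ × 111000 × cos(34.56136°) = +0.00612 × 111000 × 0.823519 = 559.4 m.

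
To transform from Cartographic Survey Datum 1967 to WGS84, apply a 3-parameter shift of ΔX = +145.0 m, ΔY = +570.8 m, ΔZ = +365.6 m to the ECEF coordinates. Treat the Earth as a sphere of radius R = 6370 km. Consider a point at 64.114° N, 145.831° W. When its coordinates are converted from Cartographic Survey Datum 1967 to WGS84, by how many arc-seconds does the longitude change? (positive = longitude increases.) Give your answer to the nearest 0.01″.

Δλ = -28.99″

sin φ = 0.899664, cos φ = 0.436582, sin λ = -0.561636, cos λ = -0.827385.
East component: ΔE = −sin λ·ΔX + cos λ·ΔY = −(-0.561636)(145.0) + (-0.827385)(570.8) = -390.83 m.
1° of latitude spans πR/180 = 111177 m; at latitude φ, 1° of longitude spans that × cos φ = 48538.1 m, so Δλ = -390.83 / 48538.1 × 3600 = -28.988″.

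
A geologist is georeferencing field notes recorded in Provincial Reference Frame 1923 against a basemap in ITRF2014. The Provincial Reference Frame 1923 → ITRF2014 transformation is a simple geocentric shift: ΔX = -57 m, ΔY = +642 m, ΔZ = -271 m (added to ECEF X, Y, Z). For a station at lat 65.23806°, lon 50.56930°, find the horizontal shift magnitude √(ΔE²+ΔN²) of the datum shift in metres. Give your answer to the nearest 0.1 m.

697.1 m

The local east axis at (φ, λ) is (−sin λ, cos λ, 0), so ΔE = −sin(50.56930°)·(-57) + cos(50.56930°)·642 = 451.79 m.
The local north axis is (−sin φ cos λ, −sin φ sin λ, cos φ), giving ΔN = 32.875 − 450.284 − 113.508 = -530.92 m.
Horizontal magnitude = √(ΔE² + ΔN²) = √(451.79² + (-530.92)²) = 697.13 m.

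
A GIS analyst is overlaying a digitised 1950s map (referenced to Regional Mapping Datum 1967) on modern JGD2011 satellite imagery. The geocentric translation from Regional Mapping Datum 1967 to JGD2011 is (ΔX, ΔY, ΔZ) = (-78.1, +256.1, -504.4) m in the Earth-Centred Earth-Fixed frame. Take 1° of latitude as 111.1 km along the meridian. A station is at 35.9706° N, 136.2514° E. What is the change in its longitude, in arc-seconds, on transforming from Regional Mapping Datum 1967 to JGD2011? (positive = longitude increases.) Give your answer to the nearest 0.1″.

Δλ = -5.2″

sin φ = 0.587370, cos φ = 0.809318, sin λ = 0.691495, cos λ = -0.722381.
East component: ΔE = −sin λ·ΔX + cos λ·ΔY = −(0.691495)(-78.1) + (-0.722381)(256.1) = -131.00 m.
1° of latitude spans 111100 m; at latitude φ, 1° of longitude spans that × cos φ = 89915.3 m, so Δλ = -131.00 / 89915.3 × 3600 = -5.245″.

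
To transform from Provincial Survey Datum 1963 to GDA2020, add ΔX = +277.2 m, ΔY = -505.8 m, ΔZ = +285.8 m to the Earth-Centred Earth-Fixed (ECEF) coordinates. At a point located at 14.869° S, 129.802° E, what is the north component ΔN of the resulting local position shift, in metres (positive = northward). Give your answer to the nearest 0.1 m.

ΔN = 131.0 m

The local north axis is (−sin φ cos λ, −sin φ sin λ, cos φ), giving ΔN = -45.534 − 99.715 + 276.230 = 130.98 m.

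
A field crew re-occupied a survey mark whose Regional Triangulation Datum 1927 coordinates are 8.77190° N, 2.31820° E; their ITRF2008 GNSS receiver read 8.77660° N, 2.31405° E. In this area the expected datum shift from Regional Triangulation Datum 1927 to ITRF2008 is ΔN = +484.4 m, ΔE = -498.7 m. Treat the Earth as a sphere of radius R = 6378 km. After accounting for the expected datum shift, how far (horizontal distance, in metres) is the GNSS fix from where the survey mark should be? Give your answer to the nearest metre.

57 m

Observed coordinate differences: Δφ = +0.00470°, Δλ = -0.00415°.
Converting to metres (1° lat = 111317 m, cos φ = 0.988303): observed ΔN = 523.2 m, observed ΔE = -456.6 m.
Subtracting the expected shift leaves a residual of 523.2 − (484.4) = 38.8 m north and -456.6 − (-498.7) = 42.1 m east.
Residual distance = √(38.8² + 42.1²) = 57.3 m.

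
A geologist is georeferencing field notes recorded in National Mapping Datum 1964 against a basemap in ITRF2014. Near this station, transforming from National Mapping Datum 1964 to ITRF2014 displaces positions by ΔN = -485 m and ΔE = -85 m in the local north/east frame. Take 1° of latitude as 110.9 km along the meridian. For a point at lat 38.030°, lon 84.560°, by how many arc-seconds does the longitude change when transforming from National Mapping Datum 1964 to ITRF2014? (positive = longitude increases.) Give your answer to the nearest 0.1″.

At latitude 38.030°, cos φ = 0.787688.
1° of longitude at this latitude = 110.9 × cos φ = 87.35 km, so Δλ = -85.0 / 87354.6 = -0.0009730° = -3.503″.

Δλ = -3.5″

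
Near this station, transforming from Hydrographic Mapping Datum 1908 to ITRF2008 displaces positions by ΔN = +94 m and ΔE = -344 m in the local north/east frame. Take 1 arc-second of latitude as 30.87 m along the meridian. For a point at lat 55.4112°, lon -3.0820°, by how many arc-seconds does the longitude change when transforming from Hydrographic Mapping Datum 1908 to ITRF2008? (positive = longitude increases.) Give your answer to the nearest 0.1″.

At latitude 55.4112°, cos φ = 0.567683.
1″ of longitude at this latitude = 30.87 × cos φ = 17.5244 m, so Δλ = -344.0 / 17.5244 = -19.630″.

Δλ = -19.6″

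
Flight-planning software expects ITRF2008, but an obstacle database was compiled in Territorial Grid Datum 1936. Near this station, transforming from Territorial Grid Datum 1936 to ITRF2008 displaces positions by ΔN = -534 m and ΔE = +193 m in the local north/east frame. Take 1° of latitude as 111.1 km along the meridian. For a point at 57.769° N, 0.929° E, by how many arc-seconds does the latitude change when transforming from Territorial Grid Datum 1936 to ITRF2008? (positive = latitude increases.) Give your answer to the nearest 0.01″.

1° of latitude = 111.1 km, so Δφ = -534.0 / 111100 = -0.0048065° = -17.303″.

Δφ = -17.30″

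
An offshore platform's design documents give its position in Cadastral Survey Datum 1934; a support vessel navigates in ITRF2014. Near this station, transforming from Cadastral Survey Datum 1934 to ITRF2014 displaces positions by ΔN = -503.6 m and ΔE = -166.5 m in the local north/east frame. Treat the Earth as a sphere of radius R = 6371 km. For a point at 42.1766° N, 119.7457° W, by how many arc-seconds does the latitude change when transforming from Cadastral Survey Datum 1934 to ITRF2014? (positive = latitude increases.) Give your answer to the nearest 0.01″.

Δφ = -16.30″

On a sphere of radius R, 1 rad of latitude = R, so Δφ = ΔN / R = -503.6 / 6371000 = -7.9046e-05 rad = -16.304″.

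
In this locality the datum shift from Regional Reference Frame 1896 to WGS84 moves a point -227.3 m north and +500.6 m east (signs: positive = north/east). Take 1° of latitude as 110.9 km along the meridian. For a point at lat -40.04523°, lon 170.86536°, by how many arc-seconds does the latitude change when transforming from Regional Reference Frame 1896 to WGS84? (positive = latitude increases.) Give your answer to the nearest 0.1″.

1° of latitude = 110.9 km, so Δφ = -227.3 / 110900 = -0.0020496° = -7.379″.

Δφ = -7.4″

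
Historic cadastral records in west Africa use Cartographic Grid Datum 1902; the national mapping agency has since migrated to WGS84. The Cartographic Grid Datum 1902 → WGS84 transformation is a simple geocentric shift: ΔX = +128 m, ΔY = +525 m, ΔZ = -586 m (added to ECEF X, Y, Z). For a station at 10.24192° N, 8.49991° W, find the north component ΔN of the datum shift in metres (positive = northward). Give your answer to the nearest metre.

ΔN = -585 m

At φ = 10.24192°, λ = -8.49991°: sin φ = 0.177805, cos φ = 0.984066, sin λ = -0.147808, cos λ = 0.989016.
ΔN = −sin φ cos λ·ΔX − sin φ sin λ·ΔY + cos φ·ΔZ = −(0.177805)(0.989016)(128) − (0.177805)(-0.147808)(525) + (0.984066)(-586) = -585.37 m.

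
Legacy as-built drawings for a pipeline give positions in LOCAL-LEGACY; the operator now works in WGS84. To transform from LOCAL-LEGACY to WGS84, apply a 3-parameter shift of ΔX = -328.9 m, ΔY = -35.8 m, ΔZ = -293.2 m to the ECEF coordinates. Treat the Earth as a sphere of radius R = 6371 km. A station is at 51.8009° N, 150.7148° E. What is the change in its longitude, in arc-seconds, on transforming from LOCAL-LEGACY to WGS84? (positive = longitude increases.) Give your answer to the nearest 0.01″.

Δλ = 10.06″

sin φ = 0.785867, cos φ = 0.618396, sin λ = 0.489157, cos λ = -0.872196.
East component: ΔE = −sin λ·ΔX + cos λ·ΔY = −(0.489157)(-328.9) + (-0.872196)(-35.8) = 192.11 m.
1° of latitude spans πR/180 = 111195 m; at latitude φ, 1° of longitude spans that × cos φ = 68762.5 m, so Δλ = 192.11 / 68762.5 × 3600 = 10.058″.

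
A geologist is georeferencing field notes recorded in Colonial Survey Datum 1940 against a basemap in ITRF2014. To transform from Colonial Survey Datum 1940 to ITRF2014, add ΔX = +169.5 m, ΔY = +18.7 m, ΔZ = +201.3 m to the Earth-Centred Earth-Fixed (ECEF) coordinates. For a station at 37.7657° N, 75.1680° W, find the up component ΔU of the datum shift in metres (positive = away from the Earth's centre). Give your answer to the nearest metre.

ΔU = 143 m

At φ = 37.7657°, λ = -75.1680°: sin φ = 0.612434, cos φ = 0.790522, sin λ = -0.966681, cos λ = 0.255986.
ΔU = cos φ cos λ·ΔX + cos φ sin λ·ΔY + sin φ·ΔZ = (0.790522)(0.255986)(169.5) + (0.790522)(-0.966681)(18.7) + (0.612434)(201.3) = 143.29 m.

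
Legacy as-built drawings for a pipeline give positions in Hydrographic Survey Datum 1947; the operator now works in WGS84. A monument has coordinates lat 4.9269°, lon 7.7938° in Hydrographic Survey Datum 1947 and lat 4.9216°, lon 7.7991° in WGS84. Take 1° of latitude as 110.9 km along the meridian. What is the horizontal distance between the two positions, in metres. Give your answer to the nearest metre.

Δφ = 4.9216° − 4.9269° = -0.0053°; Δλ = 7.7991° − 7.7938° = +0.0053°.
ΔN = Δφ × 110900 = -587.8 m; ΔE = Δλ × 110900 × cos(4.9269°) = +0.0053 × 110900 × 0.996305 = 585.6 m.
Distance = √(ΔE² + ΔN²) = √(585.6² + (-587.8)²) = 829.7 m.

830 m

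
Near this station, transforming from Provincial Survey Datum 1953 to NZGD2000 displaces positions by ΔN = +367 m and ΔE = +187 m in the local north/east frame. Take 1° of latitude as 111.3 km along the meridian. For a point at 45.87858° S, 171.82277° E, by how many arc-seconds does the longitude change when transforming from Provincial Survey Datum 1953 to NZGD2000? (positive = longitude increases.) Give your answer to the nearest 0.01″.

Δλ = 8.69″

At latitude -45.87858°, cos φ = 0.696181.
1° of longitude at this latitude = 111.3 × cos φ = 77.48 km, so Δλ = 187.0 / 77485.0 = 0.0024134° = 8.688″.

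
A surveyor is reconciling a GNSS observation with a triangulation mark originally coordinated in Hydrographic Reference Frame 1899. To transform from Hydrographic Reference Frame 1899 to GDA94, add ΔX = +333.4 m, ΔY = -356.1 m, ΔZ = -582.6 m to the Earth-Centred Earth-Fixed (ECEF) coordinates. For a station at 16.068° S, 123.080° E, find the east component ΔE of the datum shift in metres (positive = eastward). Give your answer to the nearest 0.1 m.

At φ = -16.068°, λ = 123.080°: sin φ = -0.276778, cos φ = 0.960934, sin λ = 0.837909, cos λ = -0.545810.
ΔE = −sin λ·ΔX + cos λ·ΔY = −(0.837909)·(333.4) + (-0.545810)·(-356.1) = -85.00 m.

ΔE = -85.0 m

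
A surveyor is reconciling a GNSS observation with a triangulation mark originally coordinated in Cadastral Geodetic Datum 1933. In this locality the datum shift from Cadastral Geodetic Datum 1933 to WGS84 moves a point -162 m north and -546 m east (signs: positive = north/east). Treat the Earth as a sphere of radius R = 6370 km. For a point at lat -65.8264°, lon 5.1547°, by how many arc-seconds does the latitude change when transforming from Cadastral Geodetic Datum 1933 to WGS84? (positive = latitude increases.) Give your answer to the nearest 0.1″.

Δφ = -5.2″

On a sphere of radius R, 1 rad of latitude = R, so Δφ = ΔN / R = -162.0 / 6370000 = -2.5432e-05 rad = -5.246″.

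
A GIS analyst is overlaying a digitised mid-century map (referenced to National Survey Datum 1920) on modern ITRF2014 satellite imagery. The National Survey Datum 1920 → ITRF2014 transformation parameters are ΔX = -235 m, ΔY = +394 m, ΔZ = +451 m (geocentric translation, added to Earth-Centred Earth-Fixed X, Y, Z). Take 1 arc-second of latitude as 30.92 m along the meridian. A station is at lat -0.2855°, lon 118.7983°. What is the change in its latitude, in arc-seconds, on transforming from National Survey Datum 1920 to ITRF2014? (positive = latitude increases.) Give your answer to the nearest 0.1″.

sin φ = -0.004983, cos φ = 0.999988, sin λ = 0.876321, cos λ = -0.481728.
North component: ΔN = −sin φ cos λ·ΔX − sin φ sin λ·ΔY + cos φ·ΔZ = −(-0.004983)(-0.481728)(-235) − (-0.004983)(0.876321)(394) + (0.999988)(451) = 453.28 m.
1° of latitude spans 3600 × 30.92 = 111312 m, so Δφ = 453.28 / 111312 × 3600 = 14.660″.

Δφ = 14.7″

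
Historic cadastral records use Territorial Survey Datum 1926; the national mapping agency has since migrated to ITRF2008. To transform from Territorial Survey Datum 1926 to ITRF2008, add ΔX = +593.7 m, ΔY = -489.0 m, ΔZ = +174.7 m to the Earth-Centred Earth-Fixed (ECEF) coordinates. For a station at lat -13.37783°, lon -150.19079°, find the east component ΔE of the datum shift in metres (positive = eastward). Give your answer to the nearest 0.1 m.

The local east axis at (φ, λ) is (−sin λ, cos λ, 0), so ΔE = −sin(-150.19079°)·593.7 + cos(-150.19079°)·(-489.0) = 719.43 m.

ΔE = 719.4 m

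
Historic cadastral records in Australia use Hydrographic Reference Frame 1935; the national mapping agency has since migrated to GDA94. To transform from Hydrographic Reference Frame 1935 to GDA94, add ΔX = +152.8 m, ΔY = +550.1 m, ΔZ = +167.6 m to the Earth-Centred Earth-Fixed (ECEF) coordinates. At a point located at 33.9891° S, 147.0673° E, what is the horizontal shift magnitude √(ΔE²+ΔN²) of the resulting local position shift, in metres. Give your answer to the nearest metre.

593 m

The local east axis at (φ, λ) is (−sin λ, cos λ, 0), so ΔE = −sin(147.0673°)·152.8 + cos(147.0673°)·550.1 = -544.77 m.
The local north axis is (−sin φ cos λ, −sin φ sin λ, cos φ), giving ΔN = -71.694 + 167.187 + 138.965 = 234.46 m.
Horizontal magnitude = √(ΔE² + ΔN²) = √((-544.77)² + 234.46²) = 593.08 m.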